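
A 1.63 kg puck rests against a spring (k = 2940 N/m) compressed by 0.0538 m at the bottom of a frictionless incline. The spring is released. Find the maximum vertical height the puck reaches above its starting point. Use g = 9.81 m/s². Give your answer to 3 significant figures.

h = 0.266 m

All spring PE becomes gravitational PE at the highest point: ½kx² = mgh
h = kx²/(2mg) = (2940)(0.0538)²/(2 × 1.63 × 9.81) = 0.2661 m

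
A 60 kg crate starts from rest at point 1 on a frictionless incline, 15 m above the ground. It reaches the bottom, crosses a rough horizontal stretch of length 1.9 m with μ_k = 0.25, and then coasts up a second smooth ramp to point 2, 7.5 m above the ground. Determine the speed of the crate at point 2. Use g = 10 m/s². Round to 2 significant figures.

Energy at 1: mgh₁ = (60)(10)(15) = 9000.0 J
Friction loss: W_f = μ_k mg d = 285.0 J
At 2: ½mv² + mgh₂ = mgh₁ − W_f
½mv² = 9000.0 − 285.0 − 4500.0 = 4215.0 J
v = √(2 × 4215.0/60) = 11.85 m/s

v = 12 m/s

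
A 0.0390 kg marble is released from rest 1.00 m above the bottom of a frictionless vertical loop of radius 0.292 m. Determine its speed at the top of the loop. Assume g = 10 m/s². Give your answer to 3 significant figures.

v = 2.88 m/s

Energy conservation: mgh = ½mv_top² + mg(2r)
v_top² = 2g(h − 2r) = 2(10)(1.00 − 0.5840) = 8.320
v_top = 2.884 m/s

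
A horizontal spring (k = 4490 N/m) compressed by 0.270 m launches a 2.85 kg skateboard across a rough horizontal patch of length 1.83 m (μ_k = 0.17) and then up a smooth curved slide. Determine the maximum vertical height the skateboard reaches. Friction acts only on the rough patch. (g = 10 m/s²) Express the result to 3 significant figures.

h = 5.43 m

Spring energy: E₀ = ½kx² = ½(4490)(0.270)² = 163.66 J
Friction: W_f = μ_k mg d = (0.17)(2.85)(10)(1.83) = 8.866 J
Energy at base of ramp: E = 163.66 − 8.866 = 154.79 J
At max height all remaining energy is PE: mgh = E ⇒ h = E/(mg) = 154.79/(2.85 × 10) = 5.431 m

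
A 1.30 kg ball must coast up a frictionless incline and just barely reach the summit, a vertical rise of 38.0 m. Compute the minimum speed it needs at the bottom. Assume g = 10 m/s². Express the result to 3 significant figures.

v = 27.6 m/s

At the top it is momentarily at rest, so all KE converts to PE: ½mv² = mgh
v = √(2gh) = √(2 × 10 × 38.0) = 27.57 m/s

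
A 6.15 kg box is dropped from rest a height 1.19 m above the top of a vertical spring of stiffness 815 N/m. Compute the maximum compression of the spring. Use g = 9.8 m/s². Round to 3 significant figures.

Measuring PE from the top of the relaxed spring, at max compression the box has dropped H + x with zero KE, so:
mg(H + x) = ½kx²
½(815)x² − (6.15)(9.8)x − (6.15)(9.8)(1.19) = 0
407.5x² − 60.27x − 71.72 = 0
x = [60.27 + √(3632 + 116906)]/(2 × 407.5) = 0.4999 m

x = 0.500 m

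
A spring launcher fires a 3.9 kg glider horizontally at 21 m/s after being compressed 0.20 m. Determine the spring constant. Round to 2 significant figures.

Spring PE at full compression equals KE at release: ½kx² = ½mv²
k = mv²/x² = (3.9)(21)²/(0.20)² = 42997 N/m

k = 43000 N/m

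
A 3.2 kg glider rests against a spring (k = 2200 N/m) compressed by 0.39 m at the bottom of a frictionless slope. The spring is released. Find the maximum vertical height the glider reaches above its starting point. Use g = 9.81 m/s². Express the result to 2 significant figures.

h = 5.3 m

At maximum height the glider is at rest, so ½kx² = mgh
h = kx²/(2mg) = (2200)(0.39)²/(2 × 3.2 × 9.81) = 5.330 m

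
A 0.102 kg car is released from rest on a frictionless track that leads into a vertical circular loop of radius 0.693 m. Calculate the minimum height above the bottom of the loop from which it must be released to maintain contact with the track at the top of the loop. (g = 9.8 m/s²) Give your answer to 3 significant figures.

h = 1.73 m

At the top, for minimum speed gravity alone supplies the centripetal force: mg = mv_top²/r ⇒ v_top² = gr = 6.791 m²/s²
Energy conservation from release height h to the top (height 2r): mgh = ½mv_top² + mg(2r)
h = v_top²/(2g) + 2r = r/2 + 2r = 5r/2 = 1.732 m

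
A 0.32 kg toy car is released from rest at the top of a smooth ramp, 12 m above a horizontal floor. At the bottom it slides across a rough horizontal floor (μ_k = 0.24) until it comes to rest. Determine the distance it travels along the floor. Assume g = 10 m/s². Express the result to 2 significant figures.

d = 50 m

Energy bookkeeping (friction removes W_f = μ_k N d):
At rest all PE has been dissipated by friction: mgh = μ_k m g d
d = h/μ_k = 12/0.24 = 50.00 m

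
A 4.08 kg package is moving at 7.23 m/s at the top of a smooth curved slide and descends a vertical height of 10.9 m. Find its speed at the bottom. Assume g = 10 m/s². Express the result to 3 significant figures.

Mechanical energy is conserved (no friction): ½mv₀² + mgh = ½mv²
v² = v₀² + 2gh = (7.23)² + 2(10)(10.9) = 270.27
v = √270.27 = 16.44 m/s

v = 16.4 m/s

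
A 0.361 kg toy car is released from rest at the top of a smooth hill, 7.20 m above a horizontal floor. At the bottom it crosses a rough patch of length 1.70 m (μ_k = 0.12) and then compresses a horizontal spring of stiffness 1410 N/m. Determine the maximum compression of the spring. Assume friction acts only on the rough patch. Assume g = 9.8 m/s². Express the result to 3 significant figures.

Initial energy: E₁ = mgh = (0.361)(9.8)(7.20) = 25.472 J
Friction removes W_f = μ_k mg d = (0.12)(0.361)(9.8)(1.70) = 0.7217 J
Energy reaching the spring: E = 25.472 − 0.7217 = 24.750 J
At max compression ½kx² = E ⇒ x = √(2E/k) = √(2 × 24.750/1410) = 0.1874 m

x = 0.187 m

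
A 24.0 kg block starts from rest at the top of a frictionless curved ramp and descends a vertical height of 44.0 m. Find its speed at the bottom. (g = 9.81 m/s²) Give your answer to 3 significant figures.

By conservation of mechanical energy, mgh = ½mv²
The mass cancels from both sides.
v = √(2gh) = √(2 × 9.81 × 44.0) = √863.28 = 29.38 m/s

v = 29.4 m/s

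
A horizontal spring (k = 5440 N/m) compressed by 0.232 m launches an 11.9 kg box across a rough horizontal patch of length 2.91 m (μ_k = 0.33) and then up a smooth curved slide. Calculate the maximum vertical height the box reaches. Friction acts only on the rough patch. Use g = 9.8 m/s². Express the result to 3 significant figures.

Spring energy: E₀ = ½kx² = ½(5440)(0.232)² = 146.40 J
Friction: W_f = μ_k mg d = (0.33)(11.9)(9.8)(2.91) = 112.0 J
Energy at base of ramp: E = 146.40 − 112.0 = 34.411 J
At max height all remaining energy is PE: mgh = E ⇒ h = E/(mg) = 34.411/(11.9 × 9.8) = 0.2951 m

h = 0.295 m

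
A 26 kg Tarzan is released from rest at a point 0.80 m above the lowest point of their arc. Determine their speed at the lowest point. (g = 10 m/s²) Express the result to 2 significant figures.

v = 4.0 m/s

Energy conservation between the two points: mgh = ½mv²
v = √(2gh) = √(2 × 10 × 0.80) = √16.000 = 4.000 m/s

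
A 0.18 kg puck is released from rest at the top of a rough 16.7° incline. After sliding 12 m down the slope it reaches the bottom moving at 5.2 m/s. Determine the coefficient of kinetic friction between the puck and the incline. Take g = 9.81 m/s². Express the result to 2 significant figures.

μ_k = 0.18

The energy dissipated by friction is the PE lost minus the KE gained:
mgL sinθ = 6.0891 J; ½mv² = 2.4336 J
W_f = 6.0891 − 2.4336 = 3.655 J
μ_k = W_f/(mg cosθ · L) = 3.655/(1.691 × 12) = 0.1801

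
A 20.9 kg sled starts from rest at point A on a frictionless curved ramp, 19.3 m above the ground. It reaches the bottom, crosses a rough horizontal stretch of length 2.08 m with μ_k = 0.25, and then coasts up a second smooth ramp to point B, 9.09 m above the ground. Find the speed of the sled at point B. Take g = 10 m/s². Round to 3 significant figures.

Energy at A: mgh₁ = (20.9)(10)(19.3) = 4033.7 J
Friction loss: W_f = μ_k mg d = 108.7 J
At B: ½mv² + mgh₂ = mgh₁ − W_f
½mv² = 4033.7 − 108.7 − 1899.8 = 2025.2 J
v = √(2 × 2025.2/20.9) = 13.92 m/s

v = 13.9 m/s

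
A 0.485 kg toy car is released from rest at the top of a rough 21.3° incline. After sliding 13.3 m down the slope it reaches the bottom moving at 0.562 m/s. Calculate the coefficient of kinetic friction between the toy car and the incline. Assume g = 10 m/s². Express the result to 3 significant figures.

μ_k = 0.389

mgh = ½mv² + μ_k (mg cosθ) L, with h = L sinθ
mgL sinθ = 23.432 J; ½mv² = 0.076592 J
W_f = 23.432 − 0.076592 = 23.35 J
μ_k = W_f/(mg cosθ · L) = 23.35/(4.519 × 13.3) = 0.3886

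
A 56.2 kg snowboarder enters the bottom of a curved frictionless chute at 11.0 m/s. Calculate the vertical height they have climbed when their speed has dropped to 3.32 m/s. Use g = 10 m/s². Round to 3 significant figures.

h = 5.50 m

Conservation of energy: ½mv₁² = ½mv₂² + mgh
h = (v₁² − v₂²)/(2g) = (11.0² − 3.32²)/(2 × 10) = 5.499 m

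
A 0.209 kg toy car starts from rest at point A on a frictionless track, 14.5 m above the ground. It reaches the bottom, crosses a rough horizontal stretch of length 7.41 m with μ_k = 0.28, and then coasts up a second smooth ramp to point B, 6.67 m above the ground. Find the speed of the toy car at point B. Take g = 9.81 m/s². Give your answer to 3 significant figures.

Energy at A: mgh₁ = (0.209)(9.81)(14.5) = 29.729 J
Friction loss: W_f = μ_k mg d = 4.254 J
At B: ½mv² + mgh₂ = mgh₁ − W_f
½mv² = 29.729 − 4.254 − 13.675 = 11.800 J
v = √(2 × 11.800/0.209) = 10.63 m/s

v = 10.6 m/s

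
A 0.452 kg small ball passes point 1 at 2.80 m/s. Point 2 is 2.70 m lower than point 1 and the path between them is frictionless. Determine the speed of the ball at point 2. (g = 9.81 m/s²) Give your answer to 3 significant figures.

v = 7.80 m/s

By conservation of mechanical energy, ½mv₀² + mgh = ½mv²
v² = v₀² + 2gh = (2.80)² + 2(9.81)(2.70) = 60.814
v = √60.814 = 7.798 m/s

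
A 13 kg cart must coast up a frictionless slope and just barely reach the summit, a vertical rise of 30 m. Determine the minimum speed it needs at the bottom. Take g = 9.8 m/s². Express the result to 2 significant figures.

At the top it is momentarily at rest, so all KE converts to PE: ½mv² = mgh
v = √(2gh) = √(2 × 9.8 × 30) = 24.25 m/s

v = 24 m/s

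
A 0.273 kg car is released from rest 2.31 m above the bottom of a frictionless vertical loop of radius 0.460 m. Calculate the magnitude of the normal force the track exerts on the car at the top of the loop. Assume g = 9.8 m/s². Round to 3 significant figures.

Energy from release to top (height 2r): mgh = ½mv_top² + mg(2r)
v_top² = 2g(h − 2r) = 2(9.8)(2.31 − 0.9200) = 27.244 m²/s²
At the top, both N and weight point toward the centre: N + mg = mv_top²/r
N = m(v_top²/r − g) = 0.273(27.244/0.460 − 9.8) = 13.49 N

N = 13.5 N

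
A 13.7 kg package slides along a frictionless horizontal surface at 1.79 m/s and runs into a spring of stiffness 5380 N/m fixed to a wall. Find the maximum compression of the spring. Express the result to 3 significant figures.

x = 0.0903 m

Conservation of energy between contact and max compression: ½mv² = ½kx²
x = v√(m/k) = 1.79 × √(13.7/5380) = 0.09033 m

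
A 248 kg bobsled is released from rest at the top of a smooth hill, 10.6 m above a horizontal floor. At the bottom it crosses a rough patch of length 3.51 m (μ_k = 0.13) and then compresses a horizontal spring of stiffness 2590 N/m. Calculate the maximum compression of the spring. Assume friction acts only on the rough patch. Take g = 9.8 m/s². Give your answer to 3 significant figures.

Initial energy: E₁ = mgh = (248)(9.8)(10.6) = 25762 J
Friction removes W_f = μ_k mg d = (0.13)(248)(9.8)(3.51) = 1109 J
Energy reaching the spring: E = 25762 − 1109 = 24653 J
At max compression ½kx² = E ⇒ x = √(2E/k) = √(2 × 24653/2590) = 4.363 m

x = 4.36 m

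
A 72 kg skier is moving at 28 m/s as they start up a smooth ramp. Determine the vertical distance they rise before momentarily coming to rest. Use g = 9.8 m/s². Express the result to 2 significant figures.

h = 40 m

Setting KE at the bottom equal to PE gained: ½mv² = mgh
h = v²/(2g) = 28²/(2 × 9.8) = 40.00 m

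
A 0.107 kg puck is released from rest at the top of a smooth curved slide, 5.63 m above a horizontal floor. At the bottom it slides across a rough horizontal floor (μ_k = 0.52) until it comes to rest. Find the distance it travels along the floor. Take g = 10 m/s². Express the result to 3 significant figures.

Energy at the top = energy at the end + work done against friction:
At rest all PE has been dissipated by friction: mgh = μ_k m g d
d = h/μ_k = 5.63/0.52 = 10.83 m

d = 10.8 m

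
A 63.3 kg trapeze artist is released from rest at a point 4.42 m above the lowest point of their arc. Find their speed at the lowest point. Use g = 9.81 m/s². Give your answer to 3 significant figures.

By conservation of mechanical energy, mgh = ½mv²
The mass cancels from both sides.
v = √(2gh) = √(2 × 9.81 × 4.42) = √86.720 = 9.312 m/s

v = 9.31 m/s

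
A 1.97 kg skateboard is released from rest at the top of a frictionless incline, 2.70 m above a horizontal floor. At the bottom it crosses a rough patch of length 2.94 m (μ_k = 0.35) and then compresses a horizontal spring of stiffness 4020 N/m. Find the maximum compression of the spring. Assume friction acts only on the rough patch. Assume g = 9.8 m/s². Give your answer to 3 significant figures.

x = 0.127 m

Initial energy: E₁ = mgh = (1.97)(9.8)(2.70) = 52.126 J
Friction removes W_f = μ_k mg d = (0.35)(1.97)(9.8)(2.94) = 19.87 J
Energy reaching the spring: E = 52.126 − 19.87 = 32.260 J
At max compression ½kx² = E ⇒ x = √(2E/k) = √(2 × 32.260/4020) = 0.1267 m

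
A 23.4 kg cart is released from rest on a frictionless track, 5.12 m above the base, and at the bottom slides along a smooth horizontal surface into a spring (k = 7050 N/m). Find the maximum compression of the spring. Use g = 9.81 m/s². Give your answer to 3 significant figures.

At max compression the cart is momentarily at rest: mgh = ½kx²
x = √(2mgh/k) = √(2 × 23.4 × 9.81 × 5.12 / 7050) = 0.5774 m

x = 0.577 m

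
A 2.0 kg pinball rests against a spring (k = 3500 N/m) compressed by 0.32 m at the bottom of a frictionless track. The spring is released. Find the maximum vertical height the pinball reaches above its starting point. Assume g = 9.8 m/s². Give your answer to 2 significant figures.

h = 9.1 m

Energy conservation from release to the highest point: ½kx² = mgh
h = kx²/(2mg) = (3500)(0.32)²/(2 × 2.0 × 9.8) = 9.143 m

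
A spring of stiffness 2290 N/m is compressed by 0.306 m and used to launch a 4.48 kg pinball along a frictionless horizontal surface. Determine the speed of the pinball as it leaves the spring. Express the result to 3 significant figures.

Spring PE converts entirely to kinetic energy: ½kx² = ½mv²
v = x√(k/m) = 0.306 × √(2290/4.48) = 6.918 m/s

v = 6.92 m/s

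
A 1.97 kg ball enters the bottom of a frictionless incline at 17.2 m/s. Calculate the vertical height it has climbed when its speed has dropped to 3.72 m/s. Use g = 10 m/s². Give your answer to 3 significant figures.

Conservation of energy: ½mv₁² = ½mv₂² + mgh
h = (v₁² − v₂²)/(2g) = (17.2² − 3.72²)/(2 × 10) = 14.10 m

h = 14.1 m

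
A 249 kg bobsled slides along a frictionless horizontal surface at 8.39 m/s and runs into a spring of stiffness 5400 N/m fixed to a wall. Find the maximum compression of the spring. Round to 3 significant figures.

Conservation of energy between contact and max compression: ½mv² = ½kx²
x = v√(m/k) = 8.39 × √(249/5400) = 1.802 m

x = 1.80 m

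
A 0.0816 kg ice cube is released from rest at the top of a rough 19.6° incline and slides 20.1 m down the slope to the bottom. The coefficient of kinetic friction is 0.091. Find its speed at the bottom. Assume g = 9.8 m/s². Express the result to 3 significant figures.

v = 9.92 m/s

Work–energy: mg(L sinθ) − μ_k(mg cosθ)L = ½mv²
mgh = mgL sinθ = (0.0816)(9.8)(20.1)sin19.6° = 5.3919 J
W_f = μ_k mg cosθ · L = (0.091)(0.0816)(9.8)cos19.6°·20.1 = 1.378 J
½mv² = 5.3919 − 1.378 = 4.0140 J
v = √(2 × 4.0140/0.0816) = 9.919 m/s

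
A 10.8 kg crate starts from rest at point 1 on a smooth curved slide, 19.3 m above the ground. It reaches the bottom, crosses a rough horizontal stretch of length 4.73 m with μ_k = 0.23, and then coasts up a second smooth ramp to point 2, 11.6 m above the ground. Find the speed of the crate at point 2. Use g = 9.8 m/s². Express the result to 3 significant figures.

v = 11.4 m/s

Energy at 1: mgh₁ = (10.8)(9.8)(19.3) = 2042.7 J
Friction loss: W_f = μ_k mg d = 115.1 J
At 2: ½mv² + mgh₂ = mgh₁ − W_f
½mv² = 2042.7 − 115.1 − 1227.7 = 699.82 J
v = √(2 × 699.82/10.8) = 11.38 m/s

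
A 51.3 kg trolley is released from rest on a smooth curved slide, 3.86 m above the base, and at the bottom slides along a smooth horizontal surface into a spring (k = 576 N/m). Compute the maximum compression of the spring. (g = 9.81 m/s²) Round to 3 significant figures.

At max compression the trolley is momentarily at rest: mgh = ½kx²
x = √(2mgh/k) = √(2 × 51.3 × 9.81 × 3.86 / 576) = 2.597 m

x = 2.60 m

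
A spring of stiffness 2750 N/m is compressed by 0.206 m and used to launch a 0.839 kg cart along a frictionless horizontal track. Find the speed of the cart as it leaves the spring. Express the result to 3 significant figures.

v = 11.8 m/s

Conservation of energy: ½kx² = ½mv²
v = x√(k/m) = 0.206 × √(2750/0.839) = 11.79 m/s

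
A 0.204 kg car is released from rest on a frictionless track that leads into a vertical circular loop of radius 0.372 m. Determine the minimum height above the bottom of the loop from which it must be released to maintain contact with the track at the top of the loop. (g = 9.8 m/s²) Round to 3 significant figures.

At the top, for minimum speed gravity alone supplies the centripetal force: mg = mv_top²/r ⇒ v_top² = gr = 3.646 m²/s²
Energy conservation from release height h to the top (height 2r): mgh = ½mv_top² + mg(2r)
h = v_top²/(2g) + 2r = r/2 + 2r = 5r/2 = 0.9300 m

h = 0.930 m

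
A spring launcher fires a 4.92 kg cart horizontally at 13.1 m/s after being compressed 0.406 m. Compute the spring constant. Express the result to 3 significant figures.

Spring PE at full compression equals KE at release: ½kx² = ½mv²
k = mv²/x² = (4.92)(13.1)²/(0.406)² = 5122 N/m

k = 5120 N/m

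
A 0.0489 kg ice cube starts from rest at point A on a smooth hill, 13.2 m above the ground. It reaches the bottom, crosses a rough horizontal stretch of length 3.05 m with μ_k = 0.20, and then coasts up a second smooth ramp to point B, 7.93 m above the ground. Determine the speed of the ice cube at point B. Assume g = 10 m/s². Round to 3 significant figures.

Energy at A: mgh₁ = (0.0489)(10)(13.2) = 6.4548 J
Friction loss: W_f = μ_k mg d = 0.2983 J
At B: ½mv² + mgh₂ = mgh₁ − W_f
½mv² = 6.4548 − 0.2983 − 3.8778 = 2.2787 J
v = √(2 × 2.2787/0.0489) = 9.654 m/s

v = 9.65 m/s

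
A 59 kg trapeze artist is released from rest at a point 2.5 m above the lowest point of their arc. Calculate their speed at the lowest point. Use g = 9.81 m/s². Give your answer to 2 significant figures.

v = 7.0 m/s

By conservation of mechanical energy, mgh = ½mv²
v = √(2gh) = √(2 × 9.81 × 2.5) = √49.050 = 7.004 m/s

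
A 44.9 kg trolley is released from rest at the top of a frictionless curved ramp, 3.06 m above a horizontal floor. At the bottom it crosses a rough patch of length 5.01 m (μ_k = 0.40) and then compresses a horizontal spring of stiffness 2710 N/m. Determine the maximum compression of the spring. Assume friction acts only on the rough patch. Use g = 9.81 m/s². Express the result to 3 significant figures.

x = 0.586 m

Initial energy: E₁ = mgh = (44.9)(9.81)(3.06) = 1347.8 J
Friction removes W_f = μ_k mg d = (0.40)(44.9)(9.81)(5.01) = 882.7 J
Energy reaching the spring: E = 1347.8 − 882.7 = 465.14 J
At max compression ½kx² = E ⇒ x = √(2E/k) = √(2 × 465.14/2710) = 0.5859 m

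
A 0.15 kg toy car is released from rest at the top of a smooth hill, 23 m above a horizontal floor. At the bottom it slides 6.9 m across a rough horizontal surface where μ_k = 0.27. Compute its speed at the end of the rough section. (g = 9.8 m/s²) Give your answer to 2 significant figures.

v = 20 m/s

Energy bookkeeping (friction removes W_f = μ_k N d):
mgh = ½mv² + μ_k m g d
W_f = μ_k mg d = (0.27)(0.15)(9.8)(6.9) = 2.739 J
½mv² = mgh − W_f = 33.810 − 2.739 = 31.071 J
v = √(2 × 31.071/0.15) = 20.35 m/s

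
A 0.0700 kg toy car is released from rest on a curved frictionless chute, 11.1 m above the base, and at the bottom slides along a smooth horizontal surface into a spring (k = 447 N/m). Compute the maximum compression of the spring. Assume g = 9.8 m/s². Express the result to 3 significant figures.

At max compression the car is momentarily at rest: mgh = ½kx²
x = √(2mgh/k) = √(2 × 0.0700 × 9.8 × 11.1 / 447) = 0.1846 m

x = 0.185 m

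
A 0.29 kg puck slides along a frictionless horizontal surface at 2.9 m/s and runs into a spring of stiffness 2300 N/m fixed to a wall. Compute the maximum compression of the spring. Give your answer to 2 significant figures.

x = 0.033 m

Conservation of energy between contact and max compression: ½mv² = ½kx²
x = v√(m/k) = 2.9 × √(0.29/2300) = 0.03256 m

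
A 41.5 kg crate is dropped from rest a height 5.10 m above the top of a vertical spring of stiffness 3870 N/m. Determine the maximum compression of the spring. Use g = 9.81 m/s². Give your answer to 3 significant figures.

Take the reference level at the top of the uncompressed spring. At max compression the crate has fallen H + x and is momentarily at rest:
mg(H + x) = ½kx²
½(3870)x² − (41.5)(9.81)x − (41.5)(9.81)(5.10) = 0
1935x² − 407.1x − 2076 = 0
x = [407.1 + √(165743 + 1.6070e+07)]/(2 × 1935) = 1.146 m

x = 1.15 m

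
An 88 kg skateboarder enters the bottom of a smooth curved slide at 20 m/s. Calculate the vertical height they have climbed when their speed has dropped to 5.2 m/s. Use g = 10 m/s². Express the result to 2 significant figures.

Energy balance between the two points: ½mv₁² = ½mv₂² + mgh
h = (v₁² − v₂²)/(2g) = (20² − 5.2²)/(2 × 10) = 18.65 m

h = 19 m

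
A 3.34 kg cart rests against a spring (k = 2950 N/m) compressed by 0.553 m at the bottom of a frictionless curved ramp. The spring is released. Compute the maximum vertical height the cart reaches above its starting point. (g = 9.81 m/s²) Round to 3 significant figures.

h = 13.8 m

All spring PE becomes gravitational PE at the highest point: ½kx² = mgh
h = kx²/(2mg) = (2950)(0.553)²/(2 × 3.34 × 9.81) = 13.77 m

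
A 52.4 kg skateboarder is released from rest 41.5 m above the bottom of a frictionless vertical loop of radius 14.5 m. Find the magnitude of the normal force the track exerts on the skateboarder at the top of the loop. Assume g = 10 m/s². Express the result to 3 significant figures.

N = 379 N

Energy from release to top (height 2r): mgh = ½mv_top² + mg(2r)
v_top² = 2g(h − 2r) = 2(10)(41.5 − 29.00) = 250.00 m²/s²
At the top, both N and weight point toward the centre: N + mg = mv_top²/r
N = m(v_top²/r − g) = 52.4(250.00/14.5 − 10) = 379.4 N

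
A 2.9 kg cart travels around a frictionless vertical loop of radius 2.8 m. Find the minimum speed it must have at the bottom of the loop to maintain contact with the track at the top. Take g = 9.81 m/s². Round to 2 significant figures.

v = 12 m/s

At the top: mg = mv_top²/r ⇒ v_top² = gr = 27.47 m²/s²
Energy from bottom to top (height 2r): ½mv_bot² = ½mv_top² + mg(2r)
v_bot² = gr + 4gr = 5gr = 137.3
v_bot = √(5gr) = 11.72 m/s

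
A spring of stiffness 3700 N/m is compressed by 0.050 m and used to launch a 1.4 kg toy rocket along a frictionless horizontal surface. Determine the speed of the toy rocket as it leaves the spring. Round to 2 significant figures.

v = 2.6 m/s

Spring PE converts entirely to kinetic energy: ½kx² = ½mv²
v = x√(k/m) = 0.050 × √(3700/1.4) = 2.570 m/s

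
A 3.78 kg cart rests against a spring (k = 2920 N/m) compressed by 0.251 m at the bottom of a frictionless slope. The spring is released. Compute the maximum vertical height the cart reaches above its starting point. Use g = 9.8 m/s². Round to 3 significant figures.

h = 2.48 m

All spring PE becomes gravitational PE at the highest point: ½kx² = mgh
h = kx²/(2mg) = (2920)(0.251)²/(2 × 3.78 × 9.8) = 2.483 m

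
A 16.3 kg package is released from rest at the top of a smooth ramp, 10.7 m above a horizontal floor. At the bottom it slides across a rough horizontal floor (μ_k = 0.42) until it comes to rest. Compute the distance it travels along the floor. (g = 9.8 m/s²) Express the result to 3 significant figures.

Applying the work–energy principle:
At rest all PE has been dissipated by friction: mgh = μ_k m g d
d = h/μ_k = 10.7/0.42 = 25.48 m

d = 25.5 m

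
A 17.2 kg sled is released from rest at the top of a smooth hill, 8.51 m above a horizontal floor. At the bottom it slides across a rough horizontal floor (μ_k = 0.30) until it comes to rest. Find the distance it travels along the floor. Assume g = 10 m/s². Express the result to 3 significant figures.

Energy bookkeeping (friction removes W_f = μ_k N d):
At rest all PE has been dissipated by friction: mgh = μ_k m g d
d = h/μ_k = 8.51/0.30 = 28.37 m

d = 28.4 m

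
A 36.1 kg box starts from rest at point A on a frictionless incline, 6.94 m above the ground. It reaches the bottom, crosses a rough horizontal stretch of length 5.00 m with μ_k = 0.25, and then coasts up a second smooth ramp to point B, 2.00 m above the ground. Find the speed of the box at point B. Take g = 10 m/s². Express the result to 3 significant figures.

Energy at A: mgh₁ = (36.1)(10)(6.94) = 2505.3 J
Friction loss: W_f = μ_k mg d = 451.2 J
At B: ½mv² + mgh₂ = mgh₁ − W_f
½mv² = 2505.3 − 451.2 − 722.00 = 1332.1 J
v = √(2 × 1332.1/36.1) = 8.591 m/s

v = 8.59 m/s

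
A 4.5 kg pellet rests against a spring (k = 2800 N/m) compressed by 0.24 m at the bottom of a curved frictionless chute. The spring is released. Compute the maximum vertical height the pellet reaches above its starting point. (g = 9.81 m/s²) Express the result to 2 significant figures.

h = 1.8 m

Energy conservation from release to the highest point: ½kx² = mgh
h = kx²/(2mg) = (2800)(0.24)²/(2 × 4.5 × 9.81) = 1.827 m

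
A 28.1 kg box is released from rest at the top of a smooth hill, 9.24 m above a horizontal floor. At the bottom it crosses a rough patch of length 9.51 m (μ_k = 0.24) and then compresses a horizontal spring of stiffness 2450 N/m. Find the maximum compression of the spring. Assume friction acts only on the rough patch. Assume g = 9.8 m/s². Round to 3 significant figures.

x = 1.25 m

Initial energy: E₁ = mgh = (28.1)(9.8)(9.24) = 2544.5 J
Friction removes W_f = μ_k mg d = (0.24)(28.1)(9.8)(9.51) = 628.5 J
Energy reaching the spring: E = 2544.5 − 628.5 = 1916.0 J
At max compression ½kx² = E ⇒ x = √(2E/k) = √(2 × 1916.0/2450) = 1.251 m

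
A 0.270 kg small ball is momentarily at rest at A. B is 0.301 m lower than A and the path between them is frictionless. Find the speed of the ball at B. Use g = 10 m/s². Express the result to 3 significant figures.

v = 2.45 m/s

Equating total energy at the two states: mgh = ½mv²
v = √(2gh) = √(2 × 10 × 0.301) = √6.0200 = 2.454 m/s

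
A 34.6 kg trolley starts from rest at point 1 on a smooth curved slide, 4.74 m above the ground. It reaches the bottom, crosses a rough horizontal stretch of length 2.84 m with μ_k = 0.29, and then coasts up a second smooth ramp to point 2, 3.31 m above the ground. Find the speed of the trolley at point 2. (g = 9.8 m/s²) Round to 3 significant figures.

Energy at 1: mgh₁ = (34.6)(9.8)(4.74) = 1607.2 J
Friction loss: W_f = μ_k mg d = 279.3 J
At 2: ½mv² + mgh₂ = mgh₁ − W_f
½mv² = 1607.2 − 279.3 − 1122.4 = 205.62 J
v = √(2 × 205.62/34.6) = 3.448 m/s

v = 3.45 m/s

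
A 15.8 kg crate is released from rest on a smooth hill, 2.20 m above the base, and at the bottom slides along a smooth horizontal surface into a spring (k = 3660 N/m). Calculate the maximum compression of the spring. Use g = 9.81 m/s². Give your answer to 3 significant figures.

x = 0.432 m

Gravitational PE at the top equals spring PE at max compression: mgh = ½kx²
x = √(2mgh/k) = √(2 × 15.8 × 9.81 × 2.20 / 3660) = 0.4317 m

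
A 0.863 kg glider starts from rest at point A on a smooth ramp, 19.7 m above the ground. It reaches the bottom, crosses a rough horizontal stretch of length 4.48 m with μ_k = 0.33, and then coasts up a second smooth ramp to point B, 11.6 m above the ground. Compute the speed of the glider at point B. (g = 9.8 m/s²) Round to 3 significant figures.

v = 11.4 m/s

Energy at A: mgh₁ = (0.863)(9.8)(19.7) = 166.61 J
Friction loss: W_f = μ_k mg d = 12.50 J
At B: ½mv² + mgh₂ = mgh₁ − W_f
½mv² = 166.61 − 12.50 − 98.106 = 56.002 J
v = √(2 × 56.002/0.863) = 11.39 m/s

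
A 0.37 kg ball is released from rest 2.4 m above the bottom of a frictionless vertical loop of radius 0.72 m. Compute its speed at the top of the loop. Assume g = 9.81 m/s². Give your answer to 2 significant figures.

Energy conservation: mgh = ½mv_top² + mg(2r)
v_top² = 2g(h − 2r) = 2(9.81)(2.4 − 1.440) = 18.84
v_top = 4.340 m/s

v = 4.3 m/s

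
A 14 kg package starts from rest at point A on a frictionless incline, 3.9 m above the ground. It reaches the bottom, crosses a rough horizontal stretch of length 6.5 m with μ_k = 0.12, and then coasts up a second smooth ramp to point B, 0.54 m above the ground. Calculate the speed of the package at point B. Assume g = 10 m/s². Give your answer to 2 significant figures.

Energy at A: mgh₁ = (14)(10)(3.9) = 546.00 J
Friction loss: W_f = μ_k mg d = 109.2 J
At B: ½mv² + mgh₂ = mgh₁ − W_f
½mv² = 546.00 − 109.2 − 75.600 = 361.20 J
v = √(2 × 361.20/14) = 7.183 m/s

v = 7.2 m/s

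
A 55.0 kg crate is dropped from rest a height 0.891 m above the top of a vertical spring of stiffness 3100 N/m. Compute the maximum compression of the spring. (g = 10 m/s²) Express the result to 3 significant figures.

Let x be the compression. The total drop is H + x, and the crate is instantaneously at rest at max compression, so energy conservation gives:
mg(H + x) = ½kx²
½(3100)x² − (55.0)(10)x − (55.0)(10)(0.891) = 0
1550x² − 550.0x − 490.1 = 0
x = [550.0 + √(302500 + 3.0383e+06)]/(2 × 1550) = 0.7670 m

x = 0.767 m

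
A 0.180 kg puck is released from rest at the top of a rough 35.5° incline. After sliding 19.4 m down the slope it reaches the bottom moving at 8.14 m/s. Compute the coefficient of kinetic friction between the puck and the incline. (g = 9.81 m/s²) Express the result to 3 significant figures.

Energy balance down the incline: mg L sinθ − ½mv² = μ_k (mg cosθ) L
mgL sinθ = 19.893 J; ½mv² = 5.9634 J
W_f = 19.893 − 5.9634 = 13.93 J
μ_k = W_f/(mg cosθ · L) = 13.93/(1.438 × 19.4) = 0.4995

μ_k = 0.499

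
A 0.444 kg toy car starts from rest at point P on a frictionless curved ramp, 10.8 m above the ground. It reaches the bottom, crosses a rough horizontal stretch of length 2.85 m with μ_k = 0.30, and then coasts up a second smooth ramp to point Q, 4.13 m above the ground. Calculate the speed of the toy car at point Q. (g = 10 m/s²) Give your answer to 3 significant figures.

Energy at P: mgh₁ = (0.444)(10)(10.8) = 47.952 J
Friction loss: W_f = μ_k mg d = 3.796 J
At Q: ½mv² + mgh₂ = mgh₁ − W_f
½mv² = 47.952 − 3.796 − 18.337 = 25.819 J
v = √(2 × 25.819/0.444) = 10.78 m/s

v = 10.8 m/s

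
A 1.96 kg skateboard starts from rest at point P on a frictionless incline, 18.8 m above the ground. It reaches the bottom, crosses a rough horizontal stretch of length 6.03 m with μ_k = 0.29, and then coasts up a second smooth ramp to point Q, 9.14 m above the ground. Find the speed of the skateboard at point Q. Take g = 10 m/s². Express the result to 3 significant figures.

v = 12.6 m/s

Energy at P: mgh₁ = (1.96)(10)(18.8) = 368.48 J
Friction loss: W_f = μ_k mg d = 34.27 J
At Q: ½mv² + mgh₂ = mgh₁ − W_f
½mv² = 368.48 − 34.27 − 179.14 = 155.06 J
v = √(2 × 155.06/1.96) = 12.58 m/s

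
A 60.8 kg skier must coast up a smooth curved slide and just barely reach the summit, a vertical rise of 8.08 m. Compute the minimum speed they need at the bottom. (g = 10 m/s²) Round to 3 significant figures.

At the top they are momentarily at rest, so all KE converts to PE: ½mv² = mgh
v = √(2gh) = √(2 × 10 × 8.08) = 12.71 m/s

v = 12.7 m/s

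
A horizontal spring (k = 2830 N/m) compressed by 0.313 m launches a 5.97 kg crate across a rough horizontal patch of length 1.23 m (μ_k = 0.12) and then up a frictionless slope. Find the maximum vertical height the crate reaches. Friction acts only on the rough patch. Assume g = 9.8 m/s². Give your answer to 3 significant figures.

Spring energy: E₀ = ½kx² = ½(2830)(0.313)² = 138.63 J
Friction: W_f = μ_k mg d = (0.12)(5.97)(9.8)(1.23) = 8.635 J
Energy at base of ramp: E = 138.63 − 8.635 = 129.99 J
At max height all remaining energy is PE: mgh = E ⇒ h = E/(mg) = 129.99/(5.97 × 9.8) = 2.222 m

h = 2.22 m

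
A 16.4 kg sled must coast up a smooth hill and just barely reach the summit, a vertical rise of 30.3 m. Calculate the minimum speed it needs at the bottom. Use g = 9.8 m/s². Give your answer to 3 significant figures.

At the top it is momentarily at rest, so all KE converts to PE: ½mv² = mgh
v = √(2gh) = √(2 × 9.8 × 30.3) = 24.37 m/s

v = 24.4 m/s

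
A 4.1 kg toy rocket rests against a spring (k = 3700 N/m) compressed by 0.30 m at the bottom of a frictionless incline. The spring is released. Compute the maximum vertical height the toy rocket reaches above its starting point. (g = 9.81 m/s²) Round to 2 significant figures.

h = 4.1 m

Energy conservation from release to the highest point: ½kx² = mgh
h = kx²/(2mg) = (3700)(0.30)²/(2 × 4.1 × 9.81) = 4.140 m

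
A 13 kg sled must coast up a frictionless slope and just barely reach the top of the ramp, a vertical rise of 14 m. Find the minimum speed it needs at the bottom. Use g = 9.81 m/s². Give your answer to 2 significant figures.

At the top it is momentarily at rest, so all KE converts to PE: ½mv² = mgh
v = √(2gh) = √(2 × 9.81 × 14) = 16.57 m/s

v = 17 m/s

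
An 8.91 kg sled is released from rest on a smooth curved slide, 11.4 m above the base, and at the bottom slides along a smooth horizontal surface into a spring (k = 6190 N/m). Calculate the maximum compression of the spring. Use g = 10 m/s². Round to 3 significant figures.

x = 0.573 m

At max compression the sled is momentarily at rest: mgh = ½kx²
x = √(2mgh/k) = √(2 × 8.91 × 10 × 11.4 / 6190) = 0.5729 m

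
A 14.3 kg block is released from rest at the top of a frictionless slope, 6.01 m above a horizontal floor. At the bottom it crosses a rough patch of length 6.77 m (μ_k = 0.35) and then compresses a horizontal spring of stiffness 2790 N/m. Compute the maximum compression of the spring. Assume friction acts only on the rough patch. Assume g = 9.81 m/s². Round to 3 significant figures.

Initial energy: E₁ = mgh = (14.3)(9.81)(6.01) = 843.10 J
Friction removes W_f = μ_k mg d = (0.35)(14.3)(9.81)(6.77) = 332.4 J
Energy reaching the spring: E = 843.10 − 332.4 = 510.70 J
At max compression ½kx² = E ⇒ x = √(2E/k) = √(2 × 510.70/2790) = 0.6051 m

x = 0.605 m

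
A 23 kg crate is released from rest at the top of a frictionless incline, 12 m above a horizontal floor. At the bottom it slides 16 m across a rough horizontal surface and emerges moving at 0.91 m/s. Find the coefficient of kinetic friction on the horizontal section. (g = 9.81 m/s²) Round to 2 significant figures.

μ_k = 0.75

Applying the work–energy principle:
mgh = ½mv² + μ_k m g d
mgh = 2707.6 J; ½mv² = 9.5231 J
W_f = 2707.6 − 9.5231 = 2698 J
μ_k = W_f/(mg·d) = 2698/(225.6 × 16) = 0.7474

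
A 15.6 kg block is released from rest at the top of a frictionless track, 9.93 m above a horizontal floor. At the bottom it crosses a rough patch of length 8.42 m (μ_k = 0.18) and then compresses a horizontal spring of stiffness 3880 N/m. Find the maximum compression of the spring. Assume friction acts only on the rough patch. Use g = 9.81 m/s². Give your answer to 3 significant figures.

x = 0.815 m

Initial energy: E₁ = mgh = (15.6)(9.81)(9.93) = 1519.6 J
Friction removes W_f = μ_k mg d = (0.18)(15.6)(9.81)(8.42) = 231.9 J
Energy reaching the spring: E = 1519.6 − 231.9 = 1287.7 J
At max compression ½kx² = E ⇒ x = √(2E/k) = √(2 × 1287.7/3880) = 0.8147 m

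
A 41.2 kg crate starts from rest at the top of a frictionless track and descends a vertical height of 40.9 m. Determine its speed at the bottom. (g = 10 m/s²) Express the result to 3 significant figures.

By conservation of mechanical energy, mgh = ½mv²
v = √(2gh) = √(2 × 10 × 40.9) = √818.00 = 28.60 m/s

v = 28.6 m/s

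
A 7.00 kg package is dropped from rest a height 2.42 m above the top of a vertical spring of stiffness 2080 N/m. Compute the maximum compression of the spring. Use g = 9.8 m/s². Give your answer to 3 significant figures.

x = 0.434 m

Let x be the compression. The total drop is H + x, and the package is instantaneously at rest at max compression, so energy conservation gives:
mg(H + x) = ½kx²
½(2080)x² − (7.00)(9.8)x − (7.00)(9.8)(2.42) = 0
1040x² − 68.60x − 166.0 = 0
x = [68.60 + √(4706 + 690610)]/(2 × 1040) = 0.4339 m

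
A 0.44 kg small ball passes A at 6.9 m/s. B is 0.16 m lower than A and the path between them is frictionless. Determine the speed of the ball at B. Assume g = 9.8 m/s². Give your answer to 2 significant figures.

Mechanical energy is conserved (no friction): ½mv₀² + mgh = ½mv²
v² = v₀² + 2gh = (6.9)² + 2(9.8)(0.16) = 50.746
v = √50.746 = 7.124 m/s

v = 7.1 m/s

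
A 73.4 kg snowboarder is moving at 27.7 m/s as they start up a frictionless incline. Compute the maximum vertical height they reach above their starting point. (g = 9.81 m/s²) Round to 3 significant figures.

h = 39.1 m

Setting KE at the bottom equal to PE gained: ½mv² = mgh
h = v²/(2g) = 27.7²/(2 × 9.81) = 39.11 m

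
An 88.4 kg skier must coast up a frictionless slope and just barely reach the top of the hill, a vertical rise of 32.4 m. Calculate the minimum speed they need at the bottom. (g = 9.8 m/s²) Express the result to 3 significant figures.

v = 25.2 m/s

At the top they are momentarily at rest, so all KE converts to PE: ½mv² = mgh
v = √(2gh) = √(2 × 9.8 × 32.4) = 25.20 m/s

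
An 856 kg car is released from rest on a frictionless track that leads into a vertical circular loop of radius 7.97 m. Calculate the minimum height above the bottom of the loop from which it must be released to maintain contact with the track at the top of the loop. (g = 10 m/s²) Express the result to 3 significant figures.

At the top, for minimum speed gravity alone supplies the centripetal force: mg = mv_top²/r ⇒ v_top² = gr = 79.70 m²/s²
Energy conservation from release height h to the top (height 2r): mgh = ½mv_top² + mg(2r)
h = v_top²/(2g) + 2r = r/2 + 2r = 5r/2 = 19.93 m

h = 19.9 m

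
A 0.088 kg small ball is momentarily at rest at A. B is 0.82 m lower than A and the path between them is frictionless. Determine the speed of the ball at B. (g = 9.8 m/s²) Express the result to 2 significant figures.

v = 4.0 m/s

Equating total energy at the two states: mgh = ½mv²
v = √(2gh) = √(2 × 9.8 × 0.82) = √16.072 = 4.009 m/s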